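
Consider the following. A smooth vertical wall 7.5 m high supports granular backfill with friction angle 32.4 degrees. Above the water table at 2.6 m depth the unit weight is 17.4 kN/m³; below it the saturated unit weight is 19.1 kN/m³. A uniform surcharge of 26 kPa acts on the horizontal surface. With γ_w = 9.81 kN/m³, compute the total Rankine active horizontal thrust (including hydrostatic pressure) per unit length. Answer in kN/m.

295 kN/m

K_a = tan²(45° − φ/2) = 0.3022.
γ' = 19.1 − 9.81 = 9.290 kN/m³. h₂ = H − d_w = 4.9 m.
σ'_h: at surface K_a·q = 7.858; at WT K_a(q+γd_w) = 21.53; at base K_a(q+γd_w+γ'h₂) = 35.29 kPa.
P₁ = ½(7.858+21.53)×2.6 = 38.21; P₂ = ½(21.53+35.29)×4.9 = 139.2; P_w = ½γ_w h₂² = 117.8.
Total = 38.21+139.2+117.8 = 295.2 kN/m.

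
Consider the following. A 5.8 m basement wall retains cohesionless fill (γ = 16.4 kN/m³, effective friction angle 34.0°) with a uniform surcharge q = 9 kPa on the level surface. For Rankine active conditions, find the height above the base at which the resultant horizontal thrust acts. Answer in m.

2.09 m

K_a = 0.2827.
Triangular part P₁ = ½K_aγH² = 77.99 at H/3 = 1.933 m; rectangular part P₂ = K_a q H = 14.76 at H/2 = 2.900 m.
ȳ = (P₁·1.933 + P₂·2.900)/(P₁+P₂) = 2.087 m.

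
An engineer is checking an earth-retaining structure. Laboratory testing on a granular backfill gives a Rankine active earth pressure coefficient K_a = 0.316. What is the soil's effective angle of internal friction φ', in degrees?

K_a = tan²(45° − φ/2) ⇒ 45° − φ/2 = arctan(√0.316) = 29.34°.
φ = 2(45° − 29.34°) = 31.32°.

31.3°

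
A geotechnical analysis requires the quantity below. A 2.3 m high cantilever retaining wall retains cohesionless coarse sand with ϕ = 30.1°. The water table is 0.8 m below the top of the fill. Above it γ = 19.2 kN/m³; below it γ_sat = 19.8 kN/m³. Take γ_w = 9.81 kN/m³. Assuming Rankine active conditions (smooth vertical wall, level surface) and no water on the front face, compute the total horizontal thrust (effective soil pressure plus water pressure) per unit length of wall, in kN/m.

K_a = tan²(45° − φ/2) = 0.3320.
γ' = 19.8 − 9.81 = 9.990 kN/m³. Depth below WT = 1.5 m.
σ'_h at WT = K_a γ d_w = 5.099 kPa; at base = 5.099 + K_a γ' × 1.5 = 10.07 kPa.
P₁ (0–0.8 m) = ½×5.099×0.8 = 2.040. P₂ (0.8–2.3 m) = ½(5.099+10.07)×1.5 = 11.38.
P_w = ½ γ_w h₂² = 0.5×9.81×1.5² = 11.04. Total = 2.040+11.38+11.04 = 24.46 kN/m.

24.5 kN/m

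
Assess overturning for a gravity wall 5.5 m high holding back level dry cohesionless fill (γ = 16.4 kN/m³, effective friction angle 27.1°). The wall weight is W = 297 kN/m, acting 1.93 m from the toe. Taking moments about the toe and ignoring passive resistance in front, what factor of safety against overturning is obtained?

3.37

K_a = tan²(45° − 27.1°/2) = 0.3741.
P_a = ½K_aγH² = 0.5×0.3741×16.4×5.5² = 92.78 kN/m, acting at H/3 = 1.833 m above the base.
Overturning moment M_o = P_a × H/3 = 92.78 × 1.833 = 170.1.
Resisting moment M_r = W × 1.93 = 297 × 1.93 = 573.2.
FS_overturning = M_r/M_o = 573.2/170.1 = 3.370.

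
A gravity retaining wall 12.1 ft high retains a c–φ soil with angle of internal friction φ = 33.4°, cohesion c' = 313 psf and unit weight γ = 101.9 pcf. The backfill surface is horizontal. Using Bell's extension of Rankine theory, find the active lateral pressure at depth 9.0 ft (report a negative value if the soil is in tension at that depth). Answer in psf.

-71.2 psf

K_a = (1 − sin φ)/(1 + sin φ) = 0.2899.
σ_a = K_a γ z − 2c√K_a = 0.2899×101.9×9.0 − 2×313×0.5384 = -71.18 psf.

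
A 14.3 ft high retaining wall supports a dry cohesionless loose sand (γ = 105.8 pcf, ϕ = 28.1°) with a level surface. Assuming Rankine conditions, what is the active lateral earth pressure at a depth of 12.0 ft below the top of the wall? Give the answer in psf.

K_a = (1 − sin φ)/(1 + sin φ) = 0.3596.
σ_h = K_a γ z = 0.3596 × 105.8 × 12.0 = 456.6 psf.

457 psf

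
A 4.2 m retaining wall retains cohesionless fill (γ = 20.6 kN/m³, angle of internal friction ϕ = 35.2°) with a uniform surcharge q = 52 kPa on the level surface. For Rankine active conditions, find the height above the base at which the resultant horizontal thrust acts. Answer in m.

1.78 m

K_a = 0.2687.
Triangular part P₁ = ½K_aγH² = 48.82 at H/3 = 1.400 m; rectangular part P₂ = K_a q H = 58.68 at H/2 = 2.100 m.
ȳ = (P₁·1.400 + P₂·2.100)/(P₁+P₂) = 1.782 m.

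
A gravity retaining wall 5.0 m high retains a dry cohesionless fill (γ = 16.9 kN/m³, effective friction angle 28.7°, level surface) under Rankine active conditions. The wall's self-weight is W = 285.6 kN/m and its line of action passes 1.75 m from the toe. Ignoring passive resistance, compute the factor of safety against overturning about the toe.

4.04

K_a = tan²(45° − 28.7°/2) = 0.3511.
P_a = ½K_aγH² = 0.5×0.3511×16.9×5.0² = 74.18 kN/m, acting at H/3 = 1.667 m above the base.
Overturning moment M_o = P_a × H/3 = 74.18 × 1.667 = 123.6.
Resisting moment M_r = W × 1.75 = 285.6 × 1.75 = 499.8.
FS_overturning = M_r/M_o = 499.8/123.6 = 4.043.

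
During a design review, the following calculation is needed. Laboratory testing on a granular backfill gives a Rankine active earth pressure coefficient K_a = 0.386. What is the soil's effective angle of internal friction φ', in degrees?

26.3°

K_a = tan²(45° − φ/2) ⇒ 45° − φ/2 = arctan(√0.386) = 31.85°.
φ = 2(45° − 31.85°) = 26.30°.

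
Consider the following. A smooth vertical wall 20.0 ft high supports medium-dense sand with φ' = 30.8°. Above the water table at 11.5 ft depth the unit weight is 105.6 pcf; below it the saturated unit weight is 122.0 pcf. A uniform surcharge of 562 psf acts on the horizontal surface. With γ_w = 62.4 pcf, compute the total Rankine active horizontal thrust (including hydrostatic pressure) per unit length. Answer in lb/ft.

12200 lb/ft

K_a = tan²(45° − φ/2) = 0.3227.
γ' = 122.0 − 62.4 = 59.60 pcf. h₂ = H − d_w = 8.5 ft.
σ'_h: at surface K_a·q = 181.4; at WT K_a(q+γd_w) = 573.3; at base K_a(q+γd_w+γ'h₂) = 736.8 psf.
P₁ = ½(181.4+573.3)×11.5 = 4339; P₂ = ½(573.3+736.8)×8.5 = 5568; P_w = ½γ_w h₂² = 2254.
Total = 4339+5568+2254 = 12160 lb/ft.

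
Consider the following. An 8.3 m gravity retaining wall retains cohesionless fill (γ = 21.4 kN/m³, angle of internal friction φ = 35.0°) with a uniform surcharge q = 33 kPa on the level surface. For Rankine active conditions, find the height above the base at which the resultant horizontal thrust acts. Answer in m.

3.14 m

K_a = 0.2710.
Triangular part P₁ = ½K_aγH² = 199.8 at H/3 = 2.767 m; rectangular part P₂ = K_a q H = 74.22 at H/2 = 4.150 m.
ȳ = (P₁·2.767 + P₂·4.150)/(P₁+P₂) = 3.141 m.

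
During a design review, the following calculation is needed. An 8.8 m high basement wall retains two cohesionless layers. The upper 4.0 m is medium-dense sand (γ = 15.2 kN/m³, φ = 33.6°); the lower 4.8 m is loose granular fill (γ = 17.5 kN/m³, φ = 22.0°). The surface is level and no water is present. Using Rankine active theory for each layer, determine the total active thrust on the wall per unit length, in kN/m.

259 kN/m

K_a1 = tan²(45°−33.6°/2) = 0.2875; K_a2 = tan²(45°−22.0°/2) = 0.4550.
Layer 1: σ at base = K_a1 γ₁ h₁ = 17.48 kPa; P₁ = ½×17.48×4.0 = 34.96.
Layer 2: σ_v at top = γ₁h₁ = 60.80; σ_h top = K_a2×60.80 = 27.66; σ_h base = K_a2×(60.80+17.5×4.8) = 65.88.
P₂ = ½(27.66+65.88)×4.8 = 224.5. Total P_a = 34.96+224.5 = 259.5 kN/m.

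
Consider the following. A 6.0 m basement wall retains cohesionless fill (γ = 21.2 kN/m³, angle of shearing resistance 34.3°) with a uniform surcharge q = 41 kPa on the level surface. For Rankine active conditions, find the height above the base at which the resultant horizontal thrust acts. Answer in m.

2.39 m

K_a = 0.2792.
Triangular part P₁ = ½K_aγH² = 106.5 at H/3 = 2.000 m; rectangular part P₂ = K_a q H = 68.67 at H/2 = 3.000 m.
ȳ = (P₁·2.000 + P₂·3.000)/(P₁+P₂) = 2.392 m.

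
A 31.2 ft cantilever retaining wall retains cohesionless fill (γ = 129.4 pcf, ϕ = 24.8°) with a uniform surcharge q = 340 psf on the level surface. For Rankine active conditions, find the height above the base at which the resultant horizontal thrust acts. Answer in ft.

11.1 ft

K_a = 0.4090.
Triangular part P₁ = ½K_aγH² = 25760 at H/3 = 10.40 ft; rectangular part P₂ = K_a q H = 4339 at H/2 = 15.60 ft.
ȳ = (P₁·10.40 + P₂·15.60)/(P₁+P₂) = 11.15 ft.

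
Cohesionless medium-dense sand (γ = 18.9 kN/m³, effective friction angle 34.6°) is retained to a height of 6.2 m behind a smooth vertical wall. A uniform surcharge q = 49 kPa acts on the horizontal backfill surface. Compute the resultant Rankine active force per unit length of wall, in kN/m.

K_a = tan²(45° − φ/2) = 0.2756.
Soil triangle: ½ K_a γ H² = 0.5×0.2756×18.9×6.2² = 100.1 kN/m.
Surcharge rectangle: K_a q H = 0.2756×49×6.2 = 83.74 kN/m.
Total = 100.1 + 83.74 = 183.9 kN/m.

184 kN/m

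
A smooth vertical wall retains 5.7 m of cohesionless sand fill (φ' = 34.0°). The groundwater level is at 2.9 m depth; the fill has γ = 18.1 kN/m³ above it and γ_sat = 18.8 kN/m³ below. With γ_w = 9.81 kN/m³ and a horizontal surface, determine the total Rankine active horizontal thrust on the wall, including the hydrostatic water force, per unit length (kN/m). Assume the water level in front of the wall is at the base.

K_a = tan²(45° − φ/2) = 0.2827.
γ' = 18.8 − 9.81 = 8.990 kN/m³. Depth below WT = 2.8 m.
σ'_h at WT = K_a γ d_w = 14.84 kPa; at base = 14.84 + K_a γ' × 2.8 = 21.96 kPa.
P₁ (0–2.9 m) = ½×14.84×2.9 = 21.52. P₂ (2.9–5.7 m) = ½(14.84+21.96)×2.8 = 51.51.
P_w = ½ γ_w h₂² = 0.5×9.81×2.8² = 38.46. Total = 21.52+51.51+38.46 = 111.5 kN/m.

111 kN/m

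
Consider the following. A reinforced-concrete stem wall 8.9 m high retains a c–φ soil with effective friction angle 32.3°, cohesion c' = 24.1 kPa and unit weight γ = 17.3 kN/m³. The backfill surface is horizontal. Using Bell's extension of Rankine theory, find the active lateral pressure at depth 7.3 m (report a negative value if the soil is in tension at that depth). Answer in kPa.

11.8 kPa

K_a = (1 − sin φ)/(1 + sin φ) = 0.3035.
σ_a = K_a γ z − 2c√K_a = 0.3035×17.3×7.3 − 2×24.1×0.5509 = 11.77 kPa.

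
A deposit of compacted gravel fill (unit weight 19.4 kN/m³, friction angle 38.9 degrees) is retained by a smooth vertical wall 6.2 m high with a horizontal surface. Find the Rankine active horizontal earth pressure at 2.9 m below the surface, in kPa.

12.9 kPa

K_a = (1 − sin φ)/(1 + sin φ) = 0.2285.
σ_h = K_a γ z = 0.2285 × 19.4 × 2.9 = 12.86 kPa.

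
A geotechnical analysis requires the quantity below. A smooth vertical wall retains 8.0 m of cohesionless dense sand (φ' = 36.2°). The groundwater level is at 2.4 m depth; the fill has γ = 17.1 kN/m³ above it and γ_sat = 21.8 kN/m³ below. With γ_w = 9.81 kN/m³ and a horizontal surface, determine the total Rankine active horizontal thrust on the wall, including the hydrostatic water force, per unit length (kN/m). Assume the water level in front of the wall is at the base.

274 kN/m

K_a = tan²(45° − φ/2) = 0.2574.
γ' = 21.8 − 9.81 = 11.99 kN/m³. Depth below WT = 5.6 m.
σ'_h at WT = K_a γ d_w = 10.56 kPa; at base = 10.56 + K_a γ' × 5.6 = 27.84 kPa.
P₁ (0–2.4 m) = ½×10.56×2.4 = 12.68. P₂ (2.4–8.0 m) = ½(10.56+27.84)×5.6 = 107.5.
P_w = ½ γ_w h₂² = 0.5×9.81×5.6² = 153.8. Total = 12.68+107.5+153.8 = 274.0 kN/m.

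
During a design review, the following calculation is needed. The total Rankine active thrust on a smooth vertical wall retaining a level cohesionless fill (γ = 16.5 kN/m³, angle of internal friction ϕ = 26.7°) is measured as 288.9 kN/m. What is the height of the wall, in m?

9.60 m

K_a = 0.3800. P_a = ½ K_a γ H² ⇒ H = √(2P_a/(K_a γ)).
H = √(2×288.9/(0.3800×16.5)) = 9.600 m.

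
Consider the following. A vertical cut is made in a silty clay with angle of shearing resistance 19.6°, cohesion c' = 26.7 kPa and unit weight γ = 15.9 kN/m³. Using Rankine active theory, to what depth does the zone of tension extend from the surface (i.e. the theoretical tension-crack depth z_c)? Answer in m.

K_a = tan²(45° − 19.6°/2) = 0.4976; √K_a = 0.7054.
The active pressure is zero where K_a γ z = 2c√K_a, so z_c = 2c/(γ√K_a) = 2×26.7/(15.9×0.7054) = 4.761 m.

4.76 m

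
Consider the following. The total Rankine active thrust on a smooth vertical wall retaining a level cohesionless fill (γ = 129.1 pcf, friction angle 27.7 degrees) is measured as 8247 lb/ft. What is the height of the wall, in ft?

K_a = 0.3653. P_a = ½ K_a γ H² ⇒ H = √(2P_a/(K_a γ)).
H = √(2×8247/(0.3653×129.1)) = 18.70 ft.

18.7 ft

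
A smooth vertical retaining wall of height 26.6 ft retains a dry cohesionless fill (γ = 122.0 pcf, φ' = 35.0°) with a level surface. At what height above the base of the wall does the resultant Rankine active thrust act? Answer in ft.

8.87 ft

K_a = 0.2710.
The pressure distribution is triangular, so the resultant acts at H/3 above the base = 26.6/3 = 8.867 ft.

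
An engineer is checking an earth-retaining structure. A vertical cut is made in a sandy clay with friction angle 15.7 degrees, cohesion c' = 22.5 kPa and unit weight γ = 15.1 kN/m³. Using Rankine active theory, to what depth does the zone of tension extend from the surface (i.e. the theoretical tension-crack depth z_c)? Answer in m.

3.93 m

K_a = tan²(45° − 15.7°/2) = 0.5741; √K_a = 0.7577.
The active pressure is zero where K_a γ z = 2c√K_a, so z_c = 2c/(γ√K_a) = 2×22.5/(15.1×0.7577) = 3.933 m.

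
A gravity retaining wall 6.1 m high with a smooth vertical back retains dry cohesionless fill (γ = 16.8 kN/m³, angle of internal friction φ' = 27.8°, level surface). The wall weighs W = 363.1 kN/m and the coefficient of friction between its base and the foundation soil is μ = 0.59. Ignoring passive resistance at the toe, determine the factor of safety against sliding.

K_a = tan²(45° − 27.8°/2) = 0.3639.
P_a = ½K_aγH² = 0.5×0.3639×16.8×6.1² = 113.7 kN/m, acting at H/3 = 2.033 m above the base.
FS_sliding = μW / P_a = 0.59×363.1 / 113.7 = 1.883.

1.88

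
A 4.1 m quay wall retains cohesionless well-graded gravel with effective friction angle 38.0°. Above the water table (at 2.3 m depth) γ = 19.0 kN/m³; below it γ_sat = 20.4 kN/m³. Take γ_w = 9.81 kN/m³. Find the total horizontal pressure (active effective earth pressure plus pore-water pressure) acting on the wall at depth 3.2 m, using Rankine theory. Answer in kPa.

K_a = (1 − sin φ)/(1 + sin φ) = 0.2379.
γ' = 20.4 − 9.81 = 10.59 kN/m³.
Effective vertical stress at 3.2 m: σ'_v = 19.0×2.3 + 10.59×0.900 = 53.23 kPa.
σ'_h = K_a σ'_v = 0.2379 × 53.23 = 12.66 kPa; u = γ_w × 0.900 = 8.829 kPa.
Total σ_h = 12.66 + 8.829 = 21.49 kPa.

21.5 kPa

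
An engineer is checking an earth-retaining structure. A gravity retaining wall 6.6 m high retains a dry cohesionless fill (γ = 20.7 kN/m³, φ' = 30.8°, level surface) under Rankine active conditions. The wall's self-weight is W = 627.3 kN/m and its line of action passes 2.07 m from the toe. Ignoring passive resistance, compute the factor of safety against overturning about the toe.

4.06

K_a = tan²(45° − 30.8°/2) = 0.3227.
P_a = ½K_aγH² = 0.5×0.3227×20.7×6.6² = 145.5 kN/m, acting at H/3 = 2.200 m above the base.
Overturning moment M_o = P_a × H/3 = 145.5 × 2.200 = 320.1.
Resisting moment M_r = W × 2.07 = 627.3 × 2.07 = 1299.
FS_overturning = M_r/M_o = 1299/320.1 = 4.057.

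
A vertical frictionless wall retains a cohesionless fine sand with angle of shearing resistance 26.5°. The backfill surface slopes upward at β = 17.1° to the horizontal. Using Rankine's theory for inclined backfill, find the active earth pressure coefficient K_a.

0.459

K_a = cos β · (cos β − √(cos²β − cos²φ)) / (cos β + √(cos²β − cos²φ)).
cos β = 0.9558, cos φ = 0.8949, √(cos²β − cos²φ) = 0.3356.
K_a = 0.9558 × (0.9558 − 0.3356)/(0.9558 + 0.3356) = 0.4590.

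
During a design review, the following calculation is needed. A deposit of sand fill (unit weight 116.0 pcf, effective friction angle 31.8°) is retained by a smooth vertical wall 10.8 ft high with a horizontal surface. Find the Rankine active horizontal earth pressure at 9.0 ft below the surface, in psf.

323 psf

K_a = (1 − sin φ)/(1 + sin φ) = 0.3098.
σ_h = K_a γ z = 0.3098 × 116.0 × 9.0 = 323.4 psf.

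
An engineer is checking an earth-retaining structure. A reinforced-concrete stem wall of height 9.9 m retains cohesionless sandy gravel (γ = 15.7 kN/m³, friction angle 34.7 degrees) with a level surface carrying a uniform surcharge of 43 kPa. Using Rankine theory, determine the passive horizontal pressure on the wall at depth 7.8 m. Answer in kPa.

K_p = (1 + sin φ)/(1 − sin φ) = 3.643.
σ_v = γz + q = 15.7 × 7.8 + 43 = 165.5 kPa.
σ_h = K_p σ_v = 3.643 × 165.5 = 602.8 kPa.

603 kPa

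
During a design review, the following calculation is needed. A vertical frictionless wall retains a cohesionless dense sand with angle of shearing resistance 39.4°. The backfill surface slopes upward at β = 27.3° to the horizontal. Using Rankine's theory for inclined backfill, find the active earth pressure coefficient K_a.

0.301

K_a = cos β · (cos β − √(cos²β − cos²φ)) / (cos β + √(cos²β − cos²φ)).
cos β = 0.8886, cos φ = 0.7727, √(cos²β − cos²φ) = 0.4388.
K_a = 0.8886 × (0.8886 − 0.4388)/(0.8886 + 0.4388) = 0.3011.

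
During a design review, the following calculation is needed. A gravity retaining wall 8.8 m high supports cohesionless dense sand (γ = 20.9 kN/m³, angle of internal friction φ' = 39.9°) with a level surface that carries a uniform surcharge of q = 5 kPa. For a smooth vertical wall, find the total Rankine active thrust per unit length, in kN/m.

K_a = tan²(45° − φ/2) = 0.2184.
Soil triangle: ½ K_a γ H² = 0.5×0.2184×20.9×8.8² = 176.8 kN/m.
Surcharge rectangle: K_a q H = 0.2184×5×8.8 = 9.611 kN/m.
Total = 176.8 + 9.611 = 186.4 kN/m.

186 kN/m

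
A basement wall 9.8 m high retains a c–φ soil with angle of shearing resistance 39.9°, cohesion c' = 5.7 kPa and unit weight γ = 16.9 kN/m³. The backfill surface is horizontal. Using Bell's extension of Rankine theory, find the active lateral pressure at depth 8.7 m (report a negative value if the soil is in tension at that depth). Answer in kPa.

K_a = (1 − sin φ)/(1 + sin φ) = 0.2184.
σ_a = K_a γ z − 2c√K_a = 0.2184×16.9×8.7 − 2×5.7×0.4674 = 26.79 kPa.

26.8 kPa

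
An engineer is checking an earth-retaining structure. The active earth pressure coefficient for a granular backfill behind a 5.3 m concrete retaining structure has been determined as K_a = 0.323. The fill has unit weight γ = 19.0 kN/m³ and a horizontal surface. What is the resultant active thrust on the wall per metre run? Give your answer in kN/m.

P = ½ K_a γ H² = 0.5 × 0.323 × 19.0 × 5.3² = 86.19 kN/m.

86.2 kN/m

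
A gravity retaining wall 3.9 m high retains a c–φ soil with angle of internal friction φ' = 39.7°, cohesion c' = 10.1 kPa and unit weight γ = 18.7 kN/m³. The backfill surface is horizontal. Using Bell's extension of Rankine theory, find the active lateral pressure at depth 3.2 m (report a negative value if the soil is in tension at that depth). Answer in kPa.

K_a = (1 − sin φ)/(1 + sin φ) = 0.2204.
σ_a = K_a γ z − 2c√K_a = 0.2204×18.7×3.2 − 2×10.1×0.4695 = 3.707 kPa.

3.71 kPa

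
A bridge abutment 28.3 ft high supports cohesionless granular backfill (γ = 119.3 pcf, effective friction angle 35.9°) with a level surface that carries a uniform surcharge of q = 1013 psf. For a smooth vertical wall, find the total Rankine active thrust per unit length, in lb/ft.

K_a = tan²(45° − φ/2) = 0.2607.
Soil triangle: ½ K_a γ H² = 0.5×0.2607×119.3×28.3² = 12460 lb/ft.
Surcharge rectangle: K_a q H = 0.2607×1013×28.3 = 7475 lb/ft.
Total = 12460 + 7475 = 19930 lb/ft.

19900 lb/ft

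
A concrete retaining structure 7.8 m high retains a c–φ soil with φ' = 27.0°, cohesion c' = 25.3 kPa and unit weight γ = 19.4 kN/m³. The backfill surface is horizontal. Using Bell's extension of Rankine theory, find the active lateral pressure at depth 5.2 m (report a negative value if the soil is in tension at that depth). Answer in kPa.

6.88 kPa

K_a = (1 − sin φ)/(1 + sin φ) = 0.3755.
σ_a = K_a γ z − 2c√K_a = 0.3755×19.4×5.2 − 2×25.3×0.6128 = 6.875 kPa.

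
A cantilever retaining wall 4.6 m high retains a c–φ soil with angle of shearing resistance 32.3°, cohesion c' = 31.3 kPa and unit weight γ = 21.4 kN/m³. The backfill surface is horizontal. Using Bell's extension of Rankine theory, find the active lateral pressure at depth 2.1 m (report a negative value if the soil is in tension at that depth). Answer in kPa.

-20.8 kPa

K_a = (1 − sin φ)/(1 + sin φ) = 0.3035.
σ_a = K_a γ z − 2c√K_a = 0.3035×21.4×2.1 − 2×31.3×0.5509 = -20.85 kPa.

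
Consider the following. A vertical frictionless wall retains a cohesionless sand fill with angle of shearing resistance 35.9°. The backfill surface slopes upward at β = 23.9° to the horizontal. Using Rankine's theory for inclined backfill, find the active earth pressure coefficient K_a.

K_a = cos β · (cos β − √(cos²β − cos²φ)) / (cos β + √(cos²β − cos²φ)).
cos β = 0.9143, cos φ = 0.8100, √(cos²β − cos²φ) = 0.4239.
K_a = 0.9143 × (0.9143 − 0.4239)/(0.9143 + 0.4239) = 0.3350.

0.335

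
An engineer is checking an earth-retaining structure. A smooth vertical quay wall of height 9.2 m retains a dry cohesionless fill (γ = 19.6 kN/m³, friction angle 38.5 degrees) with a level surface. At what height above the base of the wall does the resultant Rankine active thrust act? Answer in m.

3.07 m

K_a = 0.2327.
The pressure distribution is triangular, so the resultant acts at H/3 above the base = 9.2/3 = 3.067 m.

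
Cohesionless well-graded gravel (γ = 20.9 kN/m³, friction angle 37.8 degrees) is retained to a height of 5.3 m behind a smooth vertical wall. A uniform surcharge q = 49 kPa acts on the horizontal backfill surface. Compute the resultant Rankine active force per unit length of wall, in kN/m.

133 kN/m

K_a = tan²(45° − φ/2) = 0.2400.
Soil triangle: ½ K_a γ H² = 0.5×0.2400×20.9×5.3² = 70.45 kN/m.
Surcharge rectangle: K_a q H = 0.2400×49×5.3 = 62.33 kN/m.
Total = 70.45 + 62.33 = 132.8 kN/m.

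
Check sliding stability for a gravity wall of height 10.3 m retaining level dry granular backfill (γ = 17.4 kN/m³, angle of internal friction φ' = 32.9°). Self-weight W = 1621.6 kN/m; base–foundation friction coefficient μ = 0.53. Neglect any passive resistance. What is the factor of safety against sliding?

3.15

K_a = tan²(45° − 32.9°/2) = 0.2960.
P_a = ½K_aγH² = 0.5×0.2960×17.4×10.3² = 273.2 kN/m, acting at H/3 = 3.433 m above the base.
FS_sliding = μW / P_a = 0.53×1621.6 / 273.2 = 3.146.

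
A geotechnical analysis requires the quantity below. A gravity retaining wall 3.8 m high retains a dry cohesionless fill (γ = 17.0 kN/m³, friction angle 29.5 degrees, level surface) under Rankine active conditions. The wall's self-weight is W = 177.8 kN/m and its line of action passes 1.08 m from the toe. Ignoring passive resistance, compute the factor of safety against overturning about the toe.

3.63

K_a = tan²(45° − 29.5°/2) = 0.3401.
P_a = ½K_aγH² = 0.5×0.3401×17.0×3.8² = 41.74 kN/m, acting at H/3 = 1.267 m above the base.
Overturning moment M_o = P_a × H/3 = 41.74 × 1.267 = 52.88.
Resisting moment M_r = W × 1.08 = 177.8 × 1.08 = 192.0.
FS_overturning = M_r/M_o = 192.0/52.88 = 3.632.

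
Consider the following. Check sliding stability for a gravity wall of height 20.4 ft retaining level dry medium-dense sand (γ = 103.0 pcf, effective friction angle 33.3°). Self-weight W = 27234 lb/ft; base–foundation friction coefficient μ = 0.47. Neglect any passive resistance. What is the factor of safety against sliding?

K_a = tan²(45° − 33.3°/2) = 0.2911.
P_a = ½K_aγH² = 0.5×0.2911×103.0×20.4² = 6240 lb/ft, acting at H/3 = 6.800 ft above the base.
FS_sliding = μW / P_a = 0.47×27234 / 6240 = 2.051.

2.05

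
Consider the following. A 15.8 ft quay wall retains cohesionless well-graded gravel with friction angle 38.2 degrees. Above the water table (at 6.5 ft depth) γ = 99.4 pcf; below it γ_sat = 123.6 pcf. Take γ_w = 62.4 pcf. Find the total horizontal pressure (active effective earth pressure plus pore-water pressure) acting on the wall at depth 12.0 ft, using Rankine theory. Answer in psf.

575 psf

K_a = (1 − sin φ)/(1 + sin φ) = 0.2358.
γ' = 123.6 − 62.4 = 61.20 pcf.
Effective vertical stress at 12.0 ft: σ'_v = 99.4×6.5 + 61.20×5.50 = 982.7 psf.
σ'_h = K_a σ'_v = 0.2358 × 982.7 = 231.7 psf; u = γ_w × 5.50 = 343.2 psf.
Total σ_h = 231.7 + 343.2 = 574.9 psf.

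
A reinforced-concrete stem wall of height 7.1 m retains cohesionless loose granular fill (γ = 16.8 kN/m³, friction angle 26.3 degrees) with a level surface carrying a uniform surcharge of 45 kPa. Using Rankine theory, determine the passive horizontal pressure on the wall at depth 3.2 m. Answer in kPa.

256 kPa

K_p = (1 + sin φ)/(1 − sin φ) = 2.591.
σ_v = γz + q = 16.8 × 3.2 + 45 = 98.76 kPa.
σ_h = K_p σ_v = 2.591 × 98.76 = 255.9 kPa.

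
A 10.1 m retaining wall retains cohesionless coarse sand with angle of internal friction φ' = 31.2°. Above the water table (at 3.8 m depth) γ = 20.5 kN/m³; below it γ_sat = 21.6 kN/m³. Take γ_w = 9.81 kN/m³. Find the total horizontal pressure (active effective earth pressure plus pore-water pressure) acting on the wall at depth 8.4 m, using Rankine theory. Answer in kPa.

87.1 kPa

K_a = (1 − sin φ)/(1 + sin φ) = 0.3175.
γ' = 21.6 − 9.81 = 11.79 kN/m³.
Effective vertical stress at 8.4 m: σ'_v = 20.5×3.8 + 11.79×4.60 = 132.1 kPa.
σ'_h = K_a σ'_v = 0.3175 × 132.1 = 41.95 kPa; u = γ_w × 4.60 = 45.13 kPa.
Total σ_h = 41.95 + 45.13 = 87.08 kPa.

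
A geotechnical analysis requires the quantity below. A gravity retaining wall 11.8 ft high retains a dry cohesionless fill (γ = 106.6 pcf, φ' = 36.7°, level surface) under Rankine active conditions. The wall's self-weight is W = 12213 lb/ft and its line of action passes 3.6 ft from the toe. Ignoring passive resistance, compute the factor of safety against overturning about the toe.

5.98

K_a = tan²(45° − 36.7°/2) = 0.2519.
P_a = ½K_aγH² = 0.5×0.2519×106.6×11.8² = 1869 lb/ft, acting at H/3 = 3.933 ft above the base.
Overturning moment M_o = P_a × H/3 = 1869 × 3.933 = 7352.
Resisting moment M_r = W × 3.6 = 12213 × 3.6 = 43970.
FS_overturning = M_r/M_o = 43970/7352 = 5.980.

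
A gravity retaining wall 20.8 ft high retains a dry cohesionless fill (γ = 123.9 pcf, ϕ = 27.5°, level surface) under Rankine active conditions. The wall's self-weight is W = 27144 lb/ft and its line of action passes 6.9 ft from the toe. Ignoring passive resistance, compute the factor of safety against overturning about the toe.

K_a = tan²(45° − 27.5°/2) = 0.3682.
P_a = ½K_aγH² = 0.5×0.3682×123.9×20.8² = 9869 lb/ft, acting at H/3 = 6.933 ft above the base.
Overturning moment M_o = P_a × H/3 = 9869 × 6.933 = 68430.
Resisting moment M_r = W × 6.9 = 27144 × 6.9 = 187300.
FS_overturning = M_r/M_o = 187300/68430 = 2.737.

2.74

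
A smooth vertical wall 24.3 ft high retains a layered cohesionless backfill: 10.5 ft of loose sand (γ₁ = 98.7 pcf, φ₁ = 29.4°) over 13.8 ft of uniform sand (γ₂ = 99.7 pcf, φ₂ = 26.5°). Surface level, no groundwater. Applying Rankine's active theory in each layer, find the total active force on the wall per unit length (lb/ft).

K_a1 = tan²(45°−29.4°/2) = 0.3415; K_a2 = tan²(45°−26.5°/2) = 0.3829.
Layer 1: σ at base = K_a1 γ₁ h₁ = 353.9 psf; P₁ = ½×353.9×10.5 = 1858.
Layer 2: σ_v at top = γ₁h₁ = 1036; σ_h top = K_a2×1036 = 396.9; σ_h base = K_a2×(1036+99.7×13.8) = 923.7.
P₂ = ½(396.9+923.7)×13.8 = 9112. Total P_a = 1858+9112 = 10970 lb/ft.

11000 lb/ft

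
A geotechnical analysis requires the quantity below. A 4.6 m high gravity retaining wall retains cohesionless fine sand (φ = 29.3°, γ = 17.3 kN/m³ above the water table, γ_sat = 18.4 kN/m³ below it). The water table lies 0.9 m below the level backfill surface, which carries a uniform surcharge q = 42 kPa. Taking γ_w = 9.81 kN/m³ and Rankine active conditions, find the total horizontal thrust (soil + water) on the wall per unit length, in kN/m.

K_a = tan²(45° − φ/2) = 0.3428.
γ' = 18.4 − 9.81 = 8.590 kN/m³. h₂ = H − d_w = 3.7 m.
σ'_h: at surface K_a·q = 14.40; at WT K_a(q+γd_w) = 19.74; at base K_a(q+γd_w+γ'h₂) = 30.63 kPa.
P₁ = ½(14.40+19.74)×0.9 = 15.36; P₂ = ½(19.74+30.63)×3.7 = 93.19; P_w = ½γ_w h₂² = 67.15.
Total = 15.36+93.19+67.15 = 175.7 kN/m.

176 kN/m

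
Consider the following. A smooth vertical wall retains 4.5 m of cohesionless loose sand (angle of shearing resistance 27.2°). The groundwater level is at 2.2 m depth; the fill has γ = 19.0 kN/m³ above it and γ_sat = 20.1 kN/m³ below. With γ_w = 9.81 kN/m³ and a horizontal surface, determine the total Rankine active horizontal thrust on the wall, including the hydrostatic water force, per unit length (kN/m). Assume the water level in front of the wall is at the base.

89.0 kN/m

K_a = tan²(45° − φ/2) = 0.3726.
γ' = 20.1 − 9.81 = 10.29 kN/m³. Depth below WT = 2.3 m.
σ'_h at WT = K_a γ d_w = 15.57 kPa; at base = 15.57 + K_a γ' × 2.3 = 24.39 kPa.
P₁ (0–2.2 m) = ½×15.57×2.2 = 17.13. P₂ (2.2–4.5 m) = ½(15.57+24.39)×2.3 = 45.96.
P_w = ½ γ_w h₂² = 0.5×9.81×2.3² = 25.95. Total = 17.13+45.96+25.95 = 89.04 kN/m.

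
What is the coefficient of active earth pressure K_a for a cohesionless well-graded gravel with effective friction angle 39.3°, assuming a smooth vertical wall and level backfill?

0.224

K_a = (1 − sin φ)/(1 + sin φ) = (1 − sin 39.3°)/(1 + sin 39.3°) = 0.2245.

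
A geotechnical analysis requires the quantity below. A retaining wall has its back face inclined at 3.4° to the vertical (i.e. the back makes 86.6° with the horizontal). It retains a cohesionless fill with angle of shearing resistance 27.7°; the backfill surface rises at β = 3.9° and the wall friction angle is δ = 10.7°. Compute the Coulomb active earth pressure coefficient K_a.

0.378

K_a = sin²(α+φ) / [sin²α · sin(α−δ) · (1 + √{sin(φ+δ)sin(φ−β) / (sin(α−δ)sin(α+β))})²].
With α = 86.6°, φ = 27.7°, δ = 10.7°, β = 3.9°: K_a = 0.3778.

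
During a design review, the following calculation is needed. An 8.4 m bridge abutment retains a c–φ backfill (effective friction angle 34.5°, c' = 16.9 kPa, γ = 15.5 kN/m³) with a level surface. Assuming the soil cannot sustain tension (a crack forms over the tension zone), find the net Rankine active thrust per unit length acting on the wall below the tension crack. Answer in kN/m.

K_a = 0.2768; √K_a = 0.5261.
Tension-crack depth z_c = 2c/(γ√K_a) = 2×16.9/(15.5×0.5261) = 4.145 m.
σ_a at base = K_a γ H − 2c√K_a = 0.2768×15.5×8.4 − 2×16.9×0.5261 = 18.26 kPa.
P_a = ½ × 18.26 × (H − z_c) = 0.5×18.26×4.255 = 38.85 kN/m.

38.8 kN/m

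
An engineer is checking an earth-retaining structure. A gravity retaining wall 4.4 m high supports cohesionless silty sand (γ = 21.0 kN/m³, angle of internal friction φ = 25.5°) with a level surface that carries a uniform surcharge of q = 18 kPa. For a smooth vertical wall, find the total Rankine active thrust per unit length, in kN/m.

112 kN/m

K_a = tan²(45° − φ/2) = 0.3981.
Soil triangle: ½ K_a γ H² = 0.5×0.3981×21.0×4.4² = 80.93 kN/m.
Surcharge rectangle: K_a q H = 0.3981×18×4.4 = 31.53 kN/m.
Total = 80.93 + 31.53 = 112.5 kN/m.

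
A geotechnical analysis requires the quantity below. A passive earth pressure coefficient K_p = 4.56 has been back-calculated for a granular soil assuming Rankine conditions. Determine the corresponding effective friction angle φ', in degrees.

K_p = (1+sin φ)/(1−sin φ) ⇒ sin φ = (K_p − 1)/(K_p + 1) = 0.6403.
φ = arcsin(0.6403) = 39.81°.

39.8°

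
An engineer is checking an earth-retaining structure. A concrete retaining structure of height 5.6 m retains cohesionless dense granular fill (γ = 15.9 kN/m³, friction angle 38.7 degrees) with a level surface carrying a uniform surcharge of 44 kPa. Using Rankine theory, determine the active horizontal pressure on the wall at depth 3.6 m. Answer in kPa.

23.3 kPa

K_a = (1 − sin φ)/(1 + sin φ) = 0.2306.
σ_v = γz + q = 15.9 × 3.6 + 44 = 101.2 kPa.
σ_h = K_a σ_v = 0.2306 × 101.2 = 23.34 kPa.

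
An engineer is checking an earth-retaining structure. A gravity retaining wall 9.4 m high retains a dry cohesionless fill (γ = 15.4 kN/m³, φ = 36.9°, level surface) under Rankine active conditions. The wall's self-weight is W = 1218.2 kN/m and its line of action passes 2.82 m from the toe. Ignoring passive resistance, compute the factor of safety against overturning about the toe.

6.45

K_a = tan²(45° − 36.9°/2) = 0.2497.
P_a = ½K_aγH² = 0.5×0.2497×15.4×9.4² = 169.9 kN/m, acting at H/3 = 3.133 m above the base.
Overturning moment M_o = P_a × H/3 = 169.9 × 3.133 = 532.3.
Resisting moment M_r = W × 2.82 = 1218.2 × 2.82 = 3435.
FS_overturning = M_r/M_o = 3435/532.3 = 6.454.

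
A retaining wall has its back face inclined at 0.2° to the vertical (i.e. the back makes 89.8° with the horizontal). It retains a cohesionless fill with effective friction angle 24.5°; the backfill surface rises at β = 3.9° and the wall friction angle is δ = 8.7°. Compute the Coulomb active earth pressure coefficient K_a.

K_a = sin²(α+φ) / [sin²α · sin(α−δ) · (1 + √{sin(φ+δ)sin(φ−β) / (sin(α−δ)sin(α+β))})²].
With α = 89.8°, φ = 24.5°, δ = 8.7°, β = 3.9°: K_a = 0.4043.

0.404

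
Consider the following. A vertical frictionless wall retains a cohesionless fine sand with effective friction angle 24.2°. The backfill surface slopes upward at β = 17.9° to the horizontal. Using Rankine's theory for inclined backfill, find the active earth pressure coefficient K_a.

0.529

K_a = cos β · (cos β − √(cos²β − cos²φ)) / (cos β + √(cos²β − cos²φ)).
cos β = 0.9516, cos φ = 0.9121, √(cos²β − cos²φ) = 0.2712.
K_a = 0.9516 × (0.9516 − 0.2712)/(0.9516 + 0.2712) = 0.5294.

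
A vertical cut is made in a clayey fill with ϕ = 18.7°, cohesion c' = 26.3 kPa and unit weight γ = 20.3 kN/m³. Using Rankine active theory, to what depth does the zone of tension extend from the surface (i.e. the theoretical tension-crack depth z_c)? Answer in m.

3.61 m

K_a = tan²(45° − 18.7°/2) = 0.5144; √K_a = 0.7173.
The active pressure is zero where K_a γ z = 2c√K_a, so z_c = 2c/(γ√K_a) = 2×26.3/(20.3×0.7173) = 3.613 m.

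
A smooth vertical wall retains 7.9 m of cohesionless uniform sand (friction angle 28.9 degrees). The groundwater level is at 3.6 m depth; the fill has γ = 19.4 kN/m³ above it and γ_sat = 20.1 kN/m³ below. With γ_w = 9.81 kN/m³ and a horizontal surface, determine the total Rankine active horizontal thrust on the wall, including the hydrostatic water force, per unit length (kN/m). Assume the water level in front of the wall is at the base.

272 kN/m

K_a = tan²(45° − φ/2) = 0.3484.
γ' = 20.1 − 9.81 = 10.29 kN/m³. Depth below WT = 4.3 m.
σ'_h at WT = K_a γ d_w = 24.33 kPa; at base = 24.33 + K_a γ' × 4.3 = 39.74 kPa.
P₁ (0–3.6 m) = ½×24.33×3.6 = 43.79. P₂ (3.6–7.9 m) = ½(24.33+39.74)×4.3 = 137.8.
P_w = ½ γ_w h₂² = 0.5×9.81×4.3² = 90.69. Total = 43.79+137.8+90.69 = 272.2 kN/m.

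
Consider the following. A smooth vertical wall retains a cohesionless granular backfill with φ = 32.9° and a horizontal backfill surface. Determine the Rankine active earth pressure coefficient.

0.296

K_a = tan²(45° − φ/2) = tan²(28.55°) = 0.2960.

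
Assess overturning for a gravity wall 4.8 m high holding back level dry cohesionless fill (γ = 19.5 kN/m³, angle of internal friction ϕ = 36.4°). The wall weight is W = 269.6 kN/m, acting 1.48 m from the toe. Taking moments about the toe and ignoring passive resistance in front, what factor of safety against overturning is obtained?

4.35

K_a = tan²(45° − 36.4°/2) = 0.2552.
P_a = ½K_aγH² = 0.5×0.2552×19.5×4.8² = 57.32 kN/m, acting at H/3 = 1.600 m above the base.
Overturning moment M_o = P_a × H/3 = 57.32 × 1.600 = 91.71.
Resisting moment M_r = W × 1.48 = 269.6 × 1.48 = 399.0.
FS_overturning = M_r/M_o = 399.0/91.71 = 4.351.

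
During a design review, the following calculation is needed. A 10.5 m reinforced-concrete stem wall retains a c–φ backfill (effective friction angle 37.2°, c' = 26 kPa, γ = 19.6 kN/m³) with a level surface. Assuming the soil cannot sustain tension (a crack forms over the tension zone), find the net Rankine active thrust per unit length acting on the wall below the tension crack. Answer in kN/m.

K_a = 0.2464; √K_a = 0.4964.
Tension-crack depth z_c = 2c/(γ√K_a) = 2×26/(19.6×0.4964) = 5.345 m.
σ_a at base = K_a γ H − 2c√K_a = 0.2464×19.6×10.5 − 2×26×0.4964 = 24.90 kPa.
P_a = ½ × 24.90 × (H − z_c) = 0.5×24.90×5.155 = 64.18 kN/m.

64.2 kN/m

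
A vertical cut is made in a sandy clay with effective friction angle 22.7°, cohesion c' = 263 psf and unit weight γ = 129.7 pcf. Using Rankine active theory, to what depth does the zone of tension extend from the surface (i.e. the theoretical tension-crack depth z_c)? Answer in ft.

6.09 ft

K_a = tan²(45° − 22.7°/2) = 0.4431; √K_a = 0.6657.
The active pressure is zero where K_a γ z = 2c√K_a, so z_c = 2c/(γ√K_a) = 2×263/(129.7×0.6657) = 6.092 ft.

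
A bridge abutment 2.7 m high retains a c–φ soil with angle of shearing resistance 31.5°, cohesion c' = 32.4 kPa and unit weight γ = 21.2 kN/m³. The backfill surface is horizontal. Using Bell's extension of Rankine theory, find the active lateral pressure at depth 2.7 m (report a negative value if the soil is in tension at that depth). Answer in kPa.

-18.3 kPa

K_a = (1 − sin φ)/(1 + sin φ) = 0.3136.
σ_a = K_a γ z − 2c√K_a = 0.3136×21.2×2.7 − 2×32.4×0.5600 = -18.34 kPa.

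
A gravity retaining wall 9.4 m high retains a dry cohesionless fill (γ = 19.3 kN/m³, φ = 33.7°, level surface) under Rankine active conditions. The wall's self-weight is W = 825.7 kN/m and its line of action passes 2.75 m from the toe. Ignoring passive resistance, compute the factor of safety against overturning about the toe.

2.97

K_a = tan²(45° − 33.7°/2) = 0.2863.
P_a = ½K_aγH² = 0.5×0.2863×19.3×9.4² = 244.1 kN/m, acting at H/3 = 3.133 m above the base.
Overturning moment M_o = P_a × H/3 = 244.1 × 3.133 = 764.9.
Resisting moment M_r = W × 2.75 = 825.7 × 2.75 = 2271.
FS_overturning = M_r/M_o = 2271/764.9 = 2.969.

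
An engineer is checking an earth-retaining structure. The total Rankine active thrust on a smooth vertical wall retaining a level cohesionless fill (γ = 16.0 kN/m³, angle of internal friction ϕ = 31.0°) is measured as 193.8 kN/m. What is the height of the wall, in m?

K_a = 0.3201. P_a = ½ K_a γ H² ⇒ H = √(2P_a/(K_a γ)).
H = √(2×193.8/(0.3201×16.0)) = 8.699 m.

8.70 m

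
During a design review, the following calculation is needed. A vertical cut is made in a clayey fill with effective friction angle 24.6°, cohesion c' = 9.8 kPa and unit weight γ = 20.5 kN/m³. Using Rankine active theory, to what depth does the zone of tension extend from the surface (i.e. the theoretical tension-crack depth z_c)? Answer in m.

K_a = tan²(45° − 24.6°/2) = 0.4121; √K_a = 0.6420.
The active pressure is zero where K_a γ z = 2c√K_a, so z_c = 2c/(γ√K_a) = 2×9.8/(20.5×0.6420) = 1.489 m.

1.49 m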